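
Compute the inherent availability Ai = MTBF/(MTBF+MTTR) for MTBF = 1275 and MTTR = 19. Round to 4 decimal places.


MTBF = 1275
MTTR = 19
MTBF + MTTR = 1294
Ai = 1275 / 1294
Ai = 0.9853

0.9853


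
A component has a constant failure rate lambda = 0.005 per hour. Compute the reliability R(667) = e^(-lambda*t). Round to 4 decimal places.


lambda = 0.005
t = 667
lambda * t = 3.335
R(t) = e^(-3.335)
R(t) = 0.0356

0.0356


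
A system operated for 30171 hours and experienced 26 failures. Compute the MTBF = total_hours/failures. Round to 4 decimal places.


total_hours = 30171
failures = 26
MTBF = 30171 / 26
MTBF = 1160.4231

1160.4231


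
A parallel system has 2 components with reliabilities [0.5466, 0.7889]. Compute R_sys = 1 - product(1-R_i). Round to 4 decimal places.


Components: [0.5466, 0.7889]
(1 - 0.5466) = 0.4534, running product = 0.4534
(1 - 0.7889) = 0.2111, running product = 0.0957
Product of (1-R_i) = 0.0957
R_sys = 1 - 0.0957 = 0.9043

0.9043


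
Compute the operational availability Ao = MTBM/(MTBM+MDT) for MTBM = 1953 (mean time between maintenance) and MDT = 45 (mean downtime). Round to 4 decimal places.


MTBM = 1953
MDT = 45
MTBM + MDT = 1998
Ao = 1953 / 1998
Ao = 0.9775

0.9775


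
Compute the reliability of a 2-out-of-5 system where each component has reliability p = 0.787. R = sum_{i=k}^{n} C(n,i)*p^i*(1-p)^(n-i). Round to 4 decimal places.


k = 2, n = 5, p = 0.787
i=2: C(5,2)=10 * 0.787^2 * 0.213^3 = 0.0599
i=3: C(5,3)=10 * 0.787^3 * 0.213^2 = 0.2211
i=4: C(5,4)=5 * 0.787^4 * 0.213^1 = 0.4086
i=5: C(5,5)=1 * 0.787^5 * 0.213^0 = 0.3019
R = sum of terms = 0.9915

0.9915


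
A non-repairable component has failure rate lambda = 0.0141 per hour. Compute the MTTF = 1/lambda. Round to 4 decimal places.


lambda = 0.0141
MTTF = 1 / 0.0141
MTTF = 70.922

70.922


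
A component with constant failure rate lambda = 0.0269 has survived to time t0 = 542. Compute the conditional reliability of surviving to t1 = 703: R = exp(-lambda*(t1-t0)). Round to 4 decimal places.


lambda = 0.0269
t0 = 542, t1 = 703
t1 - t0 = 161
lambda * (t1-t0) = 0.0269 * 161 = 4.3309
R = exp(-4.3309)
R = 0.0132

0.0132


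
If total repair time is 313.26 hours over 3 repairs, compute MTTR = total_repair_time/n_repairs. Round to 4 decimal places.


total_repair_time = 313.26
n_repairs = 3
MTTR = 313.26 / 3
MTTR = 104.42

104.42


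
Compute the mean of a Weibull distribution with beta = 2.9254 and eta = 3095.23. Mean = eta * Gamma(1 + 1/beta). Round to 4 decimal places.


beta = 2.9254, eta = 3095.23
1/beta = 0.3418
1 + 1/beta = 1.3418
Gamma(1.3418) = 0.892
Mean = 3095.23 * 0.892
Mean = 2760.9856

2760.9856


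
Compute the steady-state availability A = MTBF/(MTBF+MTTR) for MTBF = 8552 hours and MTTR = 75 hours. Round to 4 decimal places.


MTBF = 8552
MTTR = 75
MTBF + MTTR = 8627
A = 8552 / 8627
A = 0.9913

0.9913


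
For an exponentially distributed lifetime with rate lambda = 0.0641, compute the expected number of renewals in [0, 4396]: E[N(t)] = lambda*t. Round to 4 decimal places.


lambda = 0.0641
t = 4396
E[N(t)] = lambda * t
E[N(t)] = 0.0641 * 4396
E[N(t)] = 281.7836

281.7836


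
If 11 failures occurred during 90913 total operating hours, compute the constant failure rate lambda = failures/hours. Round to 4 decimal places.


failures = 11
total_hours = 90913
lambda = 11 / 90913
lambda = 0.0001

0.0001


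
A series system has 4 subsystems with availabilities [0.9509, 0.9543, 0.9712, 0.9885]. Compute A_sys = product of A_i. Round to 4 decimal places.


Subsystems: [0.9509, 0.9543, 0.9712, 0.9885]
After subsystem 1 (A=0.9509): product = 0.9509
After subsystem 2 (A=0.9543): product = 0.9074
After subsystem 3 (A=0.9712): product = 0.8813
After subsystem 4 (A=0.9885): product = 0.8712
A_sys = 0.8712

0.8712


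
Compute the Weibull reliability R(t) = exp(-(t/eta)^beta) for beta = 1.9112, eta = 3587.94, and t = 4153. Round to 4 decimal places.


beta = 1.9112, eta = 3587.94, t = 4153
t/eta = 4153 / 3587.94 = 1.1575
(t/eta)^beta = 1.1575^1.9112 = 1.3225
R(t) = exp(-1.3225)
R(t) = 0.2665

0.2665


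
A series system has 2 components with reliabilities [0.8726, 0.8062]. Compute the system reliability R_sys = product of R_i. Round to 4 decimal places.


Components: [0.8726, 0.8062]
After component 1 (R=0.8726): product = 0.8726
After component 2 (R=0.8062): product = 0.7035
R_sys = 0.7035

0.7035


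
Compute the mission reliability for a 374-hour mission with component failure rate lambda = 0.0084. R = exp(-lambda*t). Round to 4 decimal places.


lambda = 0.0084
mission_time = 374
lambda * t = 0.0084 * 374 = 3.1416
R = exp(-3.1416)
R = 0.0432

0.0432


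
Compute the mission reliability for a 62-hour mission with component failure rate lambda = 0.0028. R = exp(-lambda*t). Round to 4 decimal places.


lambda = 0.0028
mission_time = 62
lambda * t = 0.0028 * 62 = 0.1736
R = exp(-0.1736)
R = 0.8406

0.8406


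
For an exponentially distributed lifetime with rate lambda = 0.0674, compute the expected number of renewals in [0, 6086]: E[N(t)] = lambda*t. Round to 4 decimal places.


lambda = 0.0674
t = 6086
E[N(t)] = lambda * t
E[N(t)] = 0.0674 * 6086
E[N(t)] = 410.1964

410.1964


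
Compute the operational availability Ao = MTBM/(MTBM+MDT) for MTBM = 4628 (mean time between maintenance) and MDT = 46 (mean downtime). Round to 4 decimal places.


MTBM = 4628
MDT = 46
MTBM + MDT = 4674
Ao = 4628 / 4674
Ao = 0.9902

0.9902


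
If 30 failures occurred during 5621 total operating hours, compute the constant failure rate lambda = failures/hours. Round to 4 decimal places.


failures = 30
total_hours = 5621
lambda = 30 / 5621
lambda = 0.0053

0.0053


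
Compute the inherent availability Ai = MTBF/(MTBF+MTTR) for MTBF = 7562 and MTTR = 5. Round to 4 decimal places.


MTBF = 7562
MTTR = 5
MTBF + MTTR = 7567
Ai = 7562 / 7567
Ai = 0.9993

0.9993


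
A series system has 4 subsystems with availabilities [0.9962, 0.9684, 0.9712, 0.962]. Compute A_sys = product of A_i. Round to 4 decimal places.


Subsystems: [0.9962, 0.9684, 0.9712, 0.962]
After subsystem 1 (A=0.9962): product = 0.9962
After subsystem 2 (A=0.9684): product = 0.9647
After subsystem 3 (A=0.9712): product = 0.9369
After subsystem 4 (A=0.962): product = 0.9013
A_sys = 0.9013

0.9013


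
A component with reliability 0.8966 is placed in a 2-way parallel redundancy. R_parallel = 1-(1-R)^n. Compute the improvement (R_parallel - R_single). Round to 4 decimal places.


R_single = 0.8966, n = 2
1 - R_single = 0.1034
(1 - R_single)^n = 0.1034^2 = 0.0107
R_parallel = 1 - 0.0107 = 0.9893
Improvement = 0.9893 - 0.8966
Improvement = 0.0927

0.0927


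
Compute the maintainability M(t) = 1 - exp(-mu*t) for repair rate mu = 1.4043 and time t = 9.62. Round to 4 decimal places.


mu = 1.4043, t = 9.62
mu * t = 1.4043 * 9.62 = 13.5094
exp(-13.5094) = 0.0
M(t) = 1 - 0.0
M(t) = 1.0

1.0


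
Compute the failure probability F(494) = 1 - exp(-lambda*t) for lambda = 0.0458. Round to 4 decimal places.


lambda = 0.0458, t = 494
lambda * t = 22.6252
exp(-22.6252) = 0.0
F(t) = 1 - 0.0
F(t) = 1.0

1.0


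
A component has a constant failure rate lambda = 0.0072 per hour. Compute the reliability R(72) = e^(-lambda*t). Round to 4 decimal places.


lambda = 0.0072
t = 72
lambda * t = 0.5184
R(t) = e^(-0.5184)
R(t) = 0.5955

0.5955


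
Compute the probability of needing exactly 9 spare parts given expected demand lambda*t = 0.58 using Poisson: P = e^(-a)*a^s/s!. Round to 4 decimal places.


a = 0.58, s = 9
e^(-a) = e^(-0.58) = 0.5599
a^s = 0.58^9 = 0.0074
s! = 362880
P = 0.5599 * 0.0074 / 362880
P = 0.0

0.0


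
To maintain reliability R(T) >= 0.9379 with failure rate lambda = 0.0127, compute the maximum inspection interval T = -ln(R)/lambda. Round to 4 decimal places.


R_target = 0.9379
lambda = 0.0127
-ln(0.9379) = 0.0641
T = 0.0641 / 0.0127
T = 5.0482

5.0482


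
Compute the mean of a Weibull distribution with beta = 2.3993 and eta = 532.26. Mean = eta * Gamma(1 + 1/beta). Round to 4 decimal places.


beta = 2.3993, eta = 532.26
1/beta = 0.4168
1 + 1/beta = 1.4168
Gamma(1.4168) = 0.8865
Mean = 532.26 * 0.8865
Mean = 471.8364

471.8364


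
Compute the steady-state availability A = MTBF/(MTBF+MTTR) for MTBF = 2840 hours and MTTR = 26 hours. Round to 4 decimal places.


MTBF = 2840
MTTR = 26
MTBF + MTTR = 2866
A = 2840 / 2866
A = 0.9909

0.9909


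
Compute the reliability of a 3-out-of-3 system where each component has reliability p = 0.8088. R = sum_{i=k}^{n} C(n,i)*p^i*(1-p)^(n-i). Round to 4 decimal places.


k = 3, n = 3, p = 0.8088
i=3: C(3,3)=1 * 0.8088^3 * 0.1912^0 = 0.5291
R = sum of terms = 0.5291

0.5291


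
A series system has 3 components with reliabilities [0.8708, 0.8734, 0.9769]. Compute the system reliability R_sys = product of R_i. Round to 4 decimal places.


Components: [0.8708, 0.8734, 0.9769]
After component 1 (R=0.8708): product = 0.8708
After component 2 (R=0.8734): product = 0.7606
After component 3 (R=0.9769): product = 0.743
R_sys = 0.743

0.743


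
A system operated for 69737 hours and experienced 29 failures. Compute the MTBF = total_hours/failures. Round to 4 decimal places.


total_hours = 69737
failures = 29
MTBF = 69737 / 29
MTBF = 2404.7241

2404.7241


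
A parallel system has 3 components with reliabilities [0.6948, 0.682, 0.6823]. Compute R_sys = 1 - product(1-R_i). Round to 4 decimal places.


Components: [0.6948, 0.682, 0.6823]
(1 - 0.6948) = 0.3052, running product = 0.3052
(1 - 0.682) = 0.318, running product = 0.0971
(1 - 0.6823) = 0.3177, running product = 0.0308
Product of (1-R_i) = 0.0308
R_sys = 1 - 0.0308 = 0.9692

0.9692


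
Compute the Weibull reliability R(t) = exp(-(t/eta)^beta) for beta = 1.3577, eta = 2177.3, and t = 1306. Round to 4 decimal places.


beta = 1.3577, eta = 2177.3, t = 1306
t/eta = 1306 / 2177.3 = 0.5998
(t/eta)^beta = 0.5998^1.3577 = 0.4996
R(t) = exp(-0.4996)
R(t) = 0.6068

0.6068


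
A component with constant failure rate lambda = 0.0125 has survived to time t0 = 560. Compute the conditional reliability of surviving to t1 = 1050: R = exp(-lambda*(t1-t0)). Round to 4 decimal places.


lambda = 0.0125
t0 = 560, t1 = 1050
t1 - t0 = 490
lambda * (t1-t0) = 0.0125 * 490 = 6.125
R = exp(-6.125)
R = 0.0022

0.0022


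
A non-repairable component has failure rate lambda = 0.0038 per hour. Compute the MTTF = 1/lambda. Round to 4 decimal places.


lambda = 0.0038
MTTF = 1 / 0.0038
MTTF = 263.1579

263.1579


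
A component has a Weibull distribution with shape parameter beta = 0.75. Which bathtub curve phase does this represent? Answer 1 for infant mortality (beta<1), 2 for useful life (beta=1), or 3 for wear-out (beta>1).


beta = 0.75
Compare beta to 1:
beta < 1 => infant mortality (phase 1)
beta = 1 => useful life (phase 2)
beta > 1 => wear-out (phase 3)
Since beta = 0.75, this is infant mortality (decreasing failure rate)
Phase = 1

1


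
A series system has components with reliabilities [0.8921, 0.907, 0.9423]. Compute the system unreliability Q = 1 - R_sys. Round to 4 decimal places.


Components: [0.8921, 0.907, 0.9423]
After component 1: product = 0.8921
After component 2: product = 0.8091
After component 3: product = 0.7624
R_sys = 0.7624
Q = 1 - 0.7624 = 0.2376

0.2376


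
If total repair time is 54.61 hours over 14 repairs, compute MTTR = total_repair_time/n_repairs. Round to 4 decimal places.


total_repair_time = 54.61
n_repairs = 14
MTTR = 54.61 / 14
MTTR = 3.9007

3.9007


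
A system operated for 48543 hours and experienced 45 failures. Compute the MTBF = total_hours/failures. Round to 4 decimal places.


total_hours = 48543
failures = 45
MTBF = 48543 / 45
MTBF = 1078.7333

1078.7333


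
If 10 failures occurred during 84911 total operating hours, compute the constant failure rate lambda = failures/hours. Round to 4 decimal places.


failures = 10
total_hours = 84911
lambda = 10 / 84911
lambda = 0.0001

0.0001


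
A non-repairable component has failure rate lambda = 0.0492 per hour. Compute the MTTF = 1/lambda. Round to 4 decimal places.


lambda = 0.0492
MTTF = 1 / 0.0492
MTTF = 20.3252

20.3252


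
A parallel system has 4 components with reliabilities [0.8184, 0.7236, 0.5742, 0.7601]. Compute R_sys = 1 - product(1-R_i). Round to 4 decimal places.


Components: [0.8184, 0.7236, 0.5742, 0.7601]
(1 - 0.8184) = 0.1816, running product = 0.1816
(1 - 0.7236) = 0.2764, running product = 0.0502
(1 - 0.5742) = 0.4258, running product = 0.0214
(1 - 0.7601) = 0.2399, running product = 0.0051
Product of (1-R_i) = 0.0051
R_sys = 1 - 0.0051 = 0.9949

0.9949


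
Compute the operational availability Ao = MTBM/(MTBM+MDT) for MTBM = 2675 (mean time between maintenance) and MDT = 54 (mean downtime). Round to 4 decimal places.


MTBM = 2675
MDT = 54
MTBM + MDT = 2729
Ao = 2675 / 2729
Ao = 0.9802

0.9802


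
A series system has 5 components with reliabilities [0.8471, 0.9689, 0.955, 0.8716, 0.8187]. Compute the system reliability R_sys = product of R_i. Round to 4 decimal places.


Components: [0.8471, 0.9689, 0.955, 0.8716, 0.8187]
After component 1 (R=0.8471): product = 0.8471
After component 2 (R=0.9689): product = 0.8208
After component 3 (R=0.955): product = 0.7838
After component 4 (R=0.8716): product = 0.6832
After component 5 (R=0.8187): product = 0.5593
R_sys = 0.5593

0.5593


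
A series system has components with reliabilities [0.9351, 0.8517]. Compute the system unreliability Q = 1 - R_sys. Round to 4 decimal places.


Components: [0.9351, 0.8517]
After component 1: product = 0.9351
After component 2: product = 0.7964
R_sys = 0.7964
Q = 1 - 0.7964 = 0.2036

0.2036


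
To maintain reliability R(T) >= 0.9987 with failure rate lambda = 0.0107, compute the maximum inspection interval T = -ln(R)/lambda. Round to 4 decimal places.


R_target = 0.9987
lambda = 0.0107
-ln(0.9987) = 0.0013
T = 0.0013 / 0.0107
T = 0.1216

0.1216


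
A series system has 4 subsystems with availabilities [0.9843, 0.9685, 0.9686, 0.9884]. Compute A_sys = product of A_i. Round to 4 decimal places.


Subsystems: [0.9843, 0.9685, 0.9686, 0.9884]
After subsystem 1 (A=0.9843): product = 0.9843
After subsystem 2 (A=0.9685): product = 0.9533
After subsystem 3 (A=0.9686): product = 0.9234
After subsystem 4 (A=0.9884): product = 0.9127
A_sys = 0.9127

0.9127


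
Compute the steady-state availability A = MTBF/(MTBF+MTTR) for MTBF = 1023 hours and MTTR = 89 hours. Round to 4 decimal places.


MTBF = 1023
MTTR = 89
MTBF + MTTR = 1112
A = 1023 / 1112
A = 0.92

0.92


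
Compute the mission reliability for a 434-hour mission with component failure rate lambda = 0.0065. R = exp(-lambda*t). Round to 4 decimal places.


lambda = 0.0065
mission_time = 434
lambda * t = 0.0065 * 434 = 2.821
R = exp(-2.821)
R = 0.0595

0.0595


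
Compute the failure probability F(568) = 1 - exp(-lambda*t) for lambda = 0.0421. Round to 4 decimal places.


lambda = 0.0421, t = 568
lambda * t = 23.9128
exp(-23.9128) = 0.0
F(t) = 1 - 0.0
F(t) = 1.0

1.0


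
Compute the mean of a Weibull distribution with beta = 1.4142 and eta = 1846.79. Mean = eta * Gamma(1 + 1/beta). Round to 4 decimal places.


beta = 1.4142, eta = 1846.79
1/beta = 0.7071
1 + 1/beta = 1.7071
Gamma(1.7071) = 0.91
Mean = 1846.79 * 0.91
Mean = 1680.5899

1680.5899


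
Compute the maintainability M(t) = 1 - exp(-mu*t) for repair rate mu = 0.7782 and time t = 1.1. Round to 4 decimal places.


mu = 0.7782, t = 1.1
mu * t = 0.7782 * 1.1 = 0.856
exp(-0.856) = 0.4248
M(t) = 1 - 0.4248
M(t) = 0.5752

0.5752


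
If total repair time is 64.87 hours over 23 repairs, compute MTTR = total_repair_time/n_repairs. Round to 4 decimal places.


total_repair_time = 64.87
n_repairs = 23
MTTR = 64.87 / 23
MTTR = 2.8204

2.8204


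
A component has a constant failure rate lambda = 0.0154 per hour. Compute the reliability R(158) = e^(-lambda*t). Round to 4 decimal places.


lambda = 0.0154
t = 158
lambda * t = 2.4332
R(t) = e^(-2.4332)
R(t) = 0.0878

0.0878


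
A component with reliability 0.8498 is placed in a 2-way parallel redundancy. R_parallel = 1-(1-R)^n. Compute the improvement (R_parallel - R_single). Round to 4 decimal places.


R_single = 0.8498, n = 2
1 - R_single = 0.1502
(1 - R_single)^n = 0.1502^2 = 0.0226
R_parallel = 1 - 0.0226 = 0.9774
Improvement = 0.9774 - 0.8498
Improvement = 0.1276

0.1276


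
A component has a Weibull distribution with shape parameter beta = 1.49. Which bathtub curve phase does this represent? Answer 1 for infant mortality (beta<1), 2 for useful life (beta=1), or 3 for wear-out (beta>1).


beta = 1.49
Compare beta to 1:
beta < 1 => infant mortality (phase 1)
beta = 1 => useful life (phase 2)
beta > 1 => wear-out (phase 3)
Since beta = 1.49, this is wear-out (increasing failure rate)
Phase = 3

3


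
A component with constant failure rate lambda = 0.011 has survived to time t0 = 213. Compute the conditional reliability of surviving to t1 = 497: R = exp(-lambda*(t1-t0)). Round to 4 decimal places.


lambda = 0.011
t0 = 213, t1 = 497
t1 - t0 = 284
lambda * (t1-t0) = 0.011 * 284 = 3.124
R = exp(-3.124)
R = 0.044

0.044


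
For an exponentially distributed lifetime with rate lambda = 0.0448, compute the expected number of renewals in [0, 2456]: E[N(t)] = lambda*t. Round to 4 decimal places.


lambda = 0.0448
t = 2456
E[N(t)] = lambda * t
E[N(t)] = 0.0448 * 2456
E[N(t)] = 110.0288

110.0288


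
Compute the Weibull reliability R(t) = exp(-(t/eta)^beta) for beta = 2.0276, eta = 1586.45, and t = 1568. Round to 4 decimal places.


beta = 2.0276, eta = 1586.45, t = 1568
t/eta = 1568 / 1586.45 = 0.9884
(t/eta)^beta = 0.9884^2.0276 = 0.9766
R(t) = exp(-0.9766)
R(t) = 0.3766

0.3766


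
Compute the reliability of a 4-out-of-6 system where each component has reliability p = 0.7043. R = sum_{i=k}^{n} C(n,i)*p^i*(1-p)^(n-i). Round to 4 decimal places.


k = 4, n = 6, p = 0.7043
i=4: C(6,4)=15 * 0.7043^4 * 0.2957^2 = 0.3227
i=5: C(6,5)=6 * 0.7043^5 * 0.2957^1 = 0.3075
i=6: C(6,6)=1 * 0.7043^6 * 0.2957^0 = 0.1221
R = sum of terms = 0.7522

0.7522


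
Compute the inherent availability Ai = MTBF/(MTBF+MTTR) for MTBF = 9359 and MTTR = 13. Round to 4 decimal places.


MTBF = 9359
MTTR = 13
MTBF + MTTR = 9372
Ai = 9359 / 9372
Ai = 0.9986

0.9986


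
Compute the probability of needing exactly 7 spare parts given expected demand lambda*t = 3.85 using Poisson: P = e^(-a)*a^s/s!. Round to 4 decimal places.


a = 3.85, s = 7
e^(-a) = e^(-3.85) = 0.0213
a^s = 3.85^7 = 12537.9088
s! = 5040
P = 0.0213 * 12537.9088 / 5040
P = 0.0529

0.0529


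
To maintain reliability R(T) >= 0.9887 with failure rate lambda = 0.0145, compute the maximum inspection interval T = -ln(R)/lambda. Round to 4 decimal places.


R_target = 0.9887
lambda = 0.0145
-ln(0.9887) = 0.0114
T = 0.0114 / 0.0145
T = 0.7837

0.7837


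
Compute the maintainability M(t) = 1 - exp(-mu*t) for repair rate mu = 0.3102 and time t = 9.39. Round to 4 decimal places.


mu = 0.3102, t = 9.39
mu * t = 0.3102 * 9.39 = 2.9128
exp(-2.9128) = 0.0543
M(t) = 1 - 0.0543
M(t) = 0.9457

0.9457


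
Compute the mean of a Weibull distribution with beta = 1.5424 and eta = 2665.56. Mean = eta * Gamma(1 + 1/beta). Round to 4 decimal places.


beta = 1.5424, eta = 2665.56
1/beta = 0.6483
1 + 1/beta = 1.6483
Gamma(1.6483) = 0.8999
Mean = 2665.56 * 0.8999
Mean = 2398.6487

2398.6487


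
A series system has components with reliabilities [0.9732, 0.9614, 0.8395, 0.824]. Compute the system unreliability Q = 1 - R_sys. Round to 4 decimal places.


Components: [0.9732, 0.9614, 0.8395, 0.824]
After component 1: product = 0.9732
After component 2: product = 0.9356
After component 3: product = 0.7855
After component 4: product = 0.6472
R_sys = 0.6472
Q = 1 - 0.6472 = 0.3528

0.3528


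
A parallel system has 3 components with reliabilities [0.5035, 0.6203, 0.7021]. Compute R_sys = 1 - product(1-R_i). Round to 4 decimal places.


Components: [0.5035, 0.6203, 0.7021]
(1 - 0.5035) = 0.4965, running product = 0.4965
(1 - 0.6203) = 0.3797, running product = 0.1885
(1 - 0.7021) = 0.2979, running product = 0.0562
Product of (1-R_i) = 0.0562
R_sys = 1 - 0.0562 = 0.9438

0.9438


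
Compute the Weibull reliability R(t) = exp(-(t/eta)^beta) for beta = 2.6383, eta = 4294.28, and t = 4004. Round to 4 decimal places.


beta = 2.6383, eta = 4294.28, t = 4004
t/eta = 4004 / 4294.28 = 0.9324
(t/eta)^beta = 0.9324^2.6383 = 0.8314
R(t) = exp(-0.8314)
R(t) = 0.4354

0.4354


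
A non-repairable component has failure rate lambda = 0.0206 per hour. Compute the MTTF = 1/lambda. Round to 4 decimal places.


lambda = 0.0206
MTTF = 1 / 0.0206
MTTF = 48.5437

48.5437


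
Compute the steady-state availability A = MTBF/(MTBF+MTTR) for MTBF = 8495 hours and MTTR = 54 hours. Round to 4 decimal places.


MTBF = 8495
MTTR = 54
MTBF + MTTR = 8549
A = 8495 / 8549
A = 0.9937

0.9937


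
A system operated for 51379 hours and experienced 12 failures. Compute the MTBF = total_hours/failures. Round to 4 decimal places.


total_hours = 51379
failures = 12
MTBF = 51379 / 12
MTBF = 4281.5833

4281.5833


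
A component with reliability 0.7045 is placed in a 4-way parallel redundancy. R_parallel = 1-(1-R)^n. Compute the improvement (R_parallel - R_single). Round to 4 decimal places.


R_single = 0.7045, n = 4
1 - R_single = 0.2955
(1 - R_single)^n = 0.2955^4 = 0.0076
R_parallel = 1 - 0.0076 = 0.9924
Improvement = 0.9924 - 0.7045
Improvement = 0.2879

0.2879


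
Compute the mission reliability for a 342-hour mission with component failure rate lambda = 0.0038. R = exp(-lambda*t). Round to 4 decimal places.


lambda = 0.0038
mission_time = 342
lambda * t = 0.0038 * 342 = 1.2996
R = exp(-1.2996)
R = 0.2726

0.2726


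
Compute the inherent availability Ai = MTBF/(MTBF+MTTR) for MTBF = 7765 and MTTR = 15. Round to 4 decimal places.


MTBF = 7765
MTTR = 15
MTBF + MTTR = 7780
Ai = 7765 / 7780
Ai = 0.9981

0.9981


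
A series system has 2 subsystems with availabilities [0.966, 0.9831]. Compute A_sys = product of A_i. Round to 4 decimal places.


Subsystems: [0.966, 0.9831]
After subsystem 1 (A=0.966): product = 0.966
After subsystem 2 (A=0.9831): product = 0.9497
A_sys = 0.9497

0.9497


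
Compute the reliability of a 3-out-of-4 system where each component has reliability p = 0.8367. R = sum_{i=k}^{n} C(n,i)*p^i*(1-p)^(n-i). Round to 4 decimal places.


k = 3, n = 4, p = 0.8367
i=3: C(4,3)=4 * 0.8367^3 * 0.1633^1 = 0.3826
i=4: C(4,4)=1 * 0.8367^4 * 0.1633^0 = 0.4901
R = sum of terms = 0.8727

0.8727


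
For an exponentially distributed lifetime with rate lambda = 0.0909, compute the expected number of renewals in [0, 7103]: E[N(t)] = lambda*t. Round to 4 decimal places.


lambda = 0.0909
t = 7103
E[N(t)] = lambda * t
E[N(t)] = 0.0909 * 7103
E[N(t)] = 645.6627

645.6627


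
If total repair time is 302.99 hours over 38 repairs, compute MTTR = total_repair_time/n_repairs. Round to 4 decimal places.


total_repair_time = 302.99
n_repairs = 38
MTTR = 302.99 / 38
MTTR = 7.9734

7.9734


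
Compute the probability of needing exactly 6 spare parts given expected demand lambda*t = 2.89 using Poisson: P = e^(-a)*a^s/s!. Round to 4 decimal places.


a = 2.89, s = 6
e^(-a) = e^(-2.89) = 0.0556
a^s = 2.89^6 = 582.6222
s! = 720
P = 0.0556 * 582.6222 / 720
P = 0.045

0.045


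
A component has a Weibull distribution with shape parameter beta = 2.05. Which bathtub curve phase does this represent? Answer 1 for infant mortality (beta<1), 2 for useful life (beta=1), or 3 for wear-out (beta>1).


beta = 2.05
Compare beta to 1:
beta < 1 => infant mortality (phase 1)
beta = 1 => useful life (phase 2)
beta > 1 => wear-out (phase 3)
Since beta = 2.05, this is wear-out (increasing failure rate)
Phase = 3

3


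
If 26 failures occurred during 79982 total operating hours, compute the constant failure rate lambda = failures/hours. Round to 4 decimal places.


failures = 26
total_hours = 79982
lambda = 26 / 79982
lambda = 0.0003

0.0003


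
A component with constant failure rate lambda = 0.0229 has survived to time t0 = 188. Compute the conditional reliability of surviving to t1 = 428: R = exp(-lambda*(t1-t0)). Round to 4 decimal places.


lambda = 0.0229
t0 = 188, t1 = 428
t1 - t0 = 240
lambda * (t1-t0) = 0.0229 * 240 = 5.496
R = exp(-5.496)
R = 0.0041

0.0041


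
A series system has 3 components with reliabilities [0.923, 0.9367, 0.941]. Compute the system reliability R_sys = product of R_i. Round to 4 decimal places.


Components: [0.923, 0.9367, 0.941]
After component 1 (R=0.923): product = 0.923
After component 2 (R=0.9367): product = 0.8646
After component 3 (R=0.941): product = 0.8136
R_sys = 0.8136

0.8136


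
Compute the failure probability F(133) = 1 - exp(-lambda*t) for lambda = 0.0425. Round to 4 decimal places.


lambda = 0.0425, t = 133
lambda * t = 5.6525
exp(-5.6525) = 0.0035
F(t) = 1 - 0.0035
F(t) = 0.9965

0.9965


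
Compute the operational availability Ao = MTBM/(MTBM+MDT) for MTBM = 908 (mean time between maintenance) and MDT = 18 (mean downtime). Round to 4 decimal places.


MTBM = 908
MDT = 18
MTBM + MDT = 926
Ao = 908 / 926
Ao = 0.9806

0.9806


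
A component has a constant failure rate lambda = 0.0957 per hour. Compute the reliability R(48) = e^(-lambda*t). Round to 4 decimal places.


lambda = 0.0957
t = 48
lambda * t = 4.5936
R(t) = e^(-4.5936)
R(t) = 0.0101

0.0101


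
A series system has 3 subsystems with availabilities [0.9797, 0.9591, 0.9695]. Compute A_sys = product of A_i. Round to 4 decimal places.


Subsystems: [0.9797, 0.9591, 0.9695]
After subsystem 1 (A=0.9797): product = 0.9797
After subsystem 2 (A=0.9591): product = 0.9396
After subsystem 3 (A=0.9695): product = 0.911
A_sys = 0.911

0.911


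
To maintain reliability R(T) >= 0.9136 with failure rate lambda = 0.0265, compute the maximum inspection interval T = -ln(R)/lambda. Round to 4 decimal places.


R_target = 0.9136
lambda = 0.0265
-ln(0.9136) = 0.0904
T = 0.0904 / 0.0265
T = 3.4099

3.4099


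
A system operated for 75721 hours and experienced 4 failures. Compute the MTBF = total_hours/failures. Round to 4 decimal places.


total_hours = 75721
failures = 4
MTBF = 75721 / 4
MTBF = 18930.25

18930.25


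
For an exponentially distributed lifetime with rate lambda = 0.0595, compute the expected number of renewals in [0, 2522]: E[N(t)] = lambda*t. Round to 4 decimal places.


lambda = 0.0595
t = 2522
E[N(t)] = lambda * t
E[N(t)] = 0.0595 * 2522
E[N(t)] = 150.059

150.059


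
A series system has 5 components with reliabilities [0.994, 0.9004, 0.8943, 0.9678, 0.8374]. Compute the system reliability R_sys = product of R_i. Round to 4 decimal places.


Components: [0.994, 0.9004, 0.8943, 0.9678, 0.8374]
After component 1 (R=0.994): product = 0.994
After component 2 (R=0.9004): product = 0.895
After component 3 (R=0.8943): product = 0.8004
After component 4 (R=0.9678): product = 0.7746
After component 5 (R=0.8374): product = 0.6487
R_sys = 0.6487

0.6487


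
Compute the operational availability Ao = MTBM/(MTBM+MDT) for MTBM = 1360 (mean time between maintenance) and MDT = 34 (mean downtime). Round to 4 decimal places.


MTBM = 1360
MDT = 34
MTBM + MDT = 1394
Ao = 1360 / 1394
Ao = 0.9756

0.9756


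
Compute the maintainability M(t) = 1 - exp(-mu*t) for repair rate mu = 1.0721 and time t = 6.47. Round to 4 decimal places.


mu = 1.0721, t = 6.47
mu * t = 1.0721 * 6.47 = 6.9365
exp(-6.9365) = 0.001
M(t) = 1 - 0.001
M(t) = 0.999

0.999


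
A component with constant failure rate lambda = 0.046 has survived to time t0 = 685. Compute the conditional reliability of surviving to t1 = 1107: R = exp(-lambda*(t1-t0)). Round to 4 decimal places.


lambda = 0.046
t0 = 685, t1 = 1107
t1 - t0 = 422
lambda * (t1-t0) = 0.046 * 422 = 19.412
R = exp(-19.412)
R = 0.0

0.0


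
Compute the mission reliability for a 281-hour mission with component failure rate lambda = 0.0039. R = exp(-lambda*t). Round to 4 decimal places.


lambda = 0.0039
mission_time = 281
lambda * t = 0.0039 * 281 = 1.0959
R = exp(-1.0959)
R = 0.3342

0.3342


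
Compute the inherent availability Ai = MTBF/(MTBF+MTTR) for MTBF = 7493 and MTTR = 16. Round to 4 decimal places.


MTBF = 7493
MTTR = 16
MTBF + MTTR = 7509
Ai = 7493 / 7509
Ai = 0.9979

0.9979


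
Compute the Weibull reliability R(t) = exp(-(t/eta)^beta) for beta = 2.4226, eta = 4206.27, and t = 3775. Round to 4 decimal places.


beta = 2.4226, eta = 4206.27, t = 3775
t/eta = 3775 / 4206.27 = 0.8975
(t/eta)^beta = 0.8975^2.4226 = 0.7695
R(t) = exp(-0.7695)
R(t) = 0.4633

0.4633


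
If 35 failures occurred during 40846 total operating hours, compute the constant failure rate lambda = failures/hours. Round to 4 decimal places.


failures = 35
total_hours = 40846
lambda = 35 / 40846
lambda = 0.0009

0.0009


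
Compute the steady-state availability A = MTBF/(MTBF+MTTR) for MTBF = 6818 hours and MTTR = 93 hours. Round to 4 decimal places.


MTBF = 6818
MTTR = 93
MTBF + MTTR = 6911
A = 6818 / 6911
A = 0.9865

0.9865


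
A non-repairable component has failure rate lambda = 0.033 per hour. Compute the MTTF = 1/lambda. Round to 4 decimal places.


lambda = 0.033
MTTF = 1 / 0.033
MTTF = 30.303

30.303


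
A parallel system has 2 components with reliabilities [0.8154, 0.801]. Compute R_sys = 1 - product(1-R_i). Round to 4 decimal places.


Components: [0.8154, 0.801]
(1 - 0.8154) = 0.1846, running product = 0.1846
(1 - 0.801) = 0.199, running product = 0.0367
Product of (1-R_i) = 0.0367
R_sys = 1 - 0.0367 = 0.9633

0.9633


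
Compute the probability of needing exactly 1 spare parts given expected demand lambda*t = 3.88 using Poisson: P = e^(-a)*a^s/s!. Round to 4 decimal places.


a = 3.88, s = 1
e^(-a) = e^(-3.88) = 0.0207
a^s = 3.88^1 = 3.88
s! = 1
P = 0.0207 * 3.88 / 1
P = 0.0801

0.0801


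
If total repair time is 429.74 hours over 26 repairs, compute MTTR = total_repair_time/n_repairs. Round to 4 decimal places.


total_repair_time = 429.74
n_repairs = 26
MTTR = 429.74 / 26
MTTR = 16.5285

16.5285


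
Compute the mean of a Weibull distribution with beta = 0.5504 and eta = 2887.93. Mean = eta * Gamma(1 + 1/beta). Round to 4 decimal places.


beta = 0.5504, eta = 2887.93
1/beta = 1.8169
1 + 1/beta = 2.8169
Gamma(2.8169) = 1.7005
Mean = 2887.93 * 1.7005
Mean = 4910.9899

4910.9899


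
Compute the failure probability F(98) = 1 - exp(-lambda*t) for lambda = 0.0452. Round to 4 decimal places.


lambda = 0.0452, t = 98
lambda * t = 4.4296
exp(-4.4296) = 0.0119
F(t) = 1 - 0.0119
F(t) = 0.9881

0.9881


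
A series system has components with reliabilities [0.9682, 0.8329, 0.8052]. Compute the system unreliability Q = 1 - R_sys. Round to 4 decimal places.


Components: [0.9682, 0.8329, 0.8052]
After component 1: product = 0.9682
After component 2: product = 0.8064
After component 3: product = 0.6493
R_sys = 0.6493
Q = 1 - 0.6493 = 0.3507

0.3507


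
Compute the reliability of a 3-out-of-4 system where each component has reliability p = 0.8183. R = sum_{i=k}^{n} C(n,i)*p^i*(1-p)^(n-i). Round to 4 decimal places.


k = 3, n = 4, p = 0.8183
i=3: C(4,3)=4 * 0.8183^3 * 0.1817^1 = 0.3982
i=4: C(4,4)=1 * 0.8183^4 * 0.1817^0 = 0.4484
R = sum of terms = 0.8466

0.8466


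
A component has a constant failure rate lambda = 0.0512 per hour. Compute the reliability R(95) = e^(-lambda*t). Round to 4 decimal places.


lambda = 0.0512
t = 95
lambda * t = 4.864
R(t) = e^(-4.864)
R(t) = 0.0077

0.0077


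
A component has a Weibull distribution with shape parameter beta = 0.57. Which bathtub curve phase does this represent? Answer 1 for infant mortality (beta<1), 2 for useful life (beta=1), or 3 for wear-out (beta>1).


beta = 0.57
Compare beta to 1:
beta < 1 => infant mortality (phase 1)
beta = 1 => useful life (phase 2)
beta > 1 => wear-out (phase 3)
Since beta = 0.57, this is infant mortality (decreasing failure rate)
Phase = 1

1


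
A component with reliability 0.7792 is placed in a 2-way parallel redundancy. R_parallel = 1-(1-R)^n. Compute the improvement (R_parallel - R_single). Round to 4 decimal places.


R_single = 0.7792, n = 2
1 - R_single = 0.2208
(1 - R_single)^n = 0.2208^2 = 0.0488
R_parallel = 1 - 0.0488 = 0.9512
Improvement = 0.9512 - 0.7792
Improvement = 0.172

0.172


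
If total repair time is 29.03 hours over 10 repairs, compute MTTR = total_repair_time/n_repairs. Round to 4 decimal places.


total_repair_time = 29.03
n_repairs = 10
MTTR = 29.03 / 10
MTTR = 2.903

2.903


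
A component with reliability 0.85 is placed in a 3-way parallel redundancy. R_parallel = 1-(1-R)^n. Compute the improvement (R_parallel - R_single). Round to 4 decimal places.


R_single = 0.85, n = 3
1 - R_single = 0.15
(1 - R_single)^n = 0.15^3 = 0.0034
R_parallel = 1 - 0.0034 = 0.9966
Improvement = 0.9966 - 0.85
Improvement = 0.1466

0.1466


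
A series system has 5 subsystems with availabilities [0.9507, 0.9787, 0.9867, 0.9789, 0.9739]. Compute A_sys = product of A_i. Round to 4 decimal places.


Subsystems: [0.9507, 0.9787, 0.9867, 0.9789, 0.9739]
After subsystem 1 (A=0.9507): product = 0.9507
After subsystem 2 (A=0.9787): product = 0.9305
After subsystem 3 (A=0.9867): product = 0.9181
After subsystem 4 (A=0.9789): product = 0.8987
After subsystem 5 (A=0.9739): product = 0.8752
A_sys = 0.8752

0.8752


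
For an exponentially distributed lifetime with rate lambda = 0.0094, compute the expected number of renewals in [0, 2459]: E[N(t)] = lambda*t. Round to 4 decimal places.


lambda = 0.0094
t = 2459
E[N(t)] = lambda * t
E[N(t)] = 0.0094 * 2459
E[N(t)] = 23.1146

23.1146


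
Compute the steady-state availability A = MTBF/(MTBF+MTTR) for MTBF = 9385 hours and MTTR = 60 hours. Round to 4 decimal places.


MTBF = 9385
MTTR = 60
MTBF + MTTR = 9445
A = 9385 / 9445
A = 0.9936

0.9936


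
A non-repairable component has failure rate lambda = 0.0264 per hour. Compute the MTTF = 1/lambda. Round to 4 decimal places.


lambda = 0.0264
MTTF = 1 / 0.0264
MTTF = 37.8788

37.8788


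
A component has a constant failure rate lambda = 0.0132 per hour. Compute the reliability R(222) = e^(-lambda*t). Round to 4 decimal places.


lambda = 0.0132
t = 222
lambda * t = 2.9304
R(t) = e^(-2.9304)
R(t) = 0.0534

0.0534


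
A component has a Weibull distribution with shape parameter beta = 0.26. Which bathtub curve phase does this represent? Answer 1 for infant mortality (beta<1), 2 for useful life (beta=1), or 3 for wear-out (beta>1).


beta = 0.26
Compare beta to 1:
beta < 1 => infant mortality (phase 1)
beta = 1 => useful life (phase 2)
beta > 1 => wear-out (phase 3)
Since beta = 0.26, this is infant mortality (decreasing failure rate)
Phase = 1

1


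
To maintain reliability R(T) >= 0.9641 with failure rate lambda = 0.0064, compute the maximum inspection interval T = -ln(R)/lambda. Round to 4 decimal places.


R_target = 0.9641
lambda = 0.0064
-ln(0.9641) = 0.0366
T = 0.0366 / 0.0064
T = 5.7125

5.7125


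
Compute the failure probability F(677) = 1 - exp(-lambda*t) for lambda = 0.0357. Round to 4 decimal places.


lambda = 0.0357, t = 677
lambda * t = 24.1689
exp(-24.1689) = 0.0
F(t) = 1 - 0.0
F(t) = 1.0

1.0


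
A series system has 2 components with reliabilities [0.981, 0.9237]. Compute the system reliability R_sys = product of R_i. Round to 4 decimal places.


Components: [0.981, 0.9237]
After component 1 (R=0.981): product = 0.981
After component 2 (R=0.9237): product = 0.9061
R_sys = 0.9061

0.9061


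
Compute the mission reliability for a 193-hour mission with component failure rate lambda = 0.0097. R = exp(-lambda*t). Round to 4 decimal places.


lambda = 0.0097
mission_time = 193
lambda * t = 0.0097 * 193 = 1.8721
R = exp(-1.8721)
R = 0.1538

0.1538


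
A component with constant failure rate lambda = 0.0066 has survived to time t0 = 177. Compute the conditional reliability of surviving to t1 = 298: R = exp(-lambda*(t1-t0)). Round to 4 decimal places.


lambda = 0.0066
t0 = 177, t1 = 298
t1 - t0 = 121
lambda * (t1-t0) = 0.0066 * 121 = 0.7986
R = exp(-0.7986)
R = 0.45

0.45


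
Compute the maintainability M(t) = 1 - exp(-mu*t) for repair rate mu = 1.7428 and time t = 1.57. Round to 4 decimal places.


mu = 1.7428, t = 1.57
mu * t = 1.7428 * 1.57 = 2.7362
exp(-2.7362) = 0.0648
M(t) = 1 - 0.0648
M(t) = 0.9352

0.9352


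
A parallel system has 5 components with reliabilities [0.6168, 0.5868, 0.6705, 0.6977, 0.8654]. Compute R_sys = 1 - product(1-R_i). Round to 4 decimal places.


Components: [0.6168, 0.5868, 0.6705, 0.6977, 0.8654]
(1 - 0.6168) = 0.3832, running product = 0.3832
(1 - 0.5868) = 0.4132, running product = 0.1583
(1 - 0.6705) = 0.3295, running product = 0.0522
(1 - 0.6977) = 0.3023, running product = 0.0158
(1 - 0.8654) = 0.1346, running product = 0.0021
Product of (1-R_i) = 0.0021
R_sys = 1 - 0.0021 = 0.9979

0.9979


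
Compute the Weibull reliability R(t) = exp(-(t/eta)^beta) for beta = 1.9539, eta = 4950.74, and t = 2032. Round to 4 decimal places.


beta = 1.9539, eta = 4950.74, t = 2032
t/eta = 2032 / 4950.74 = 0.4104
(t/eta)^beta = 0.4104^1.9539 = 0.1755
R(t) = exp(-0.1755)
R(t) = 0.839

0.839


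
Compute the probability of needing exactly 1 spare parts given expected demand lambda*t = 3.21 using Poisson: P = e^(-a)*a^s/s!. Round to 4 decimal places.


a = 3.21, s = 1
e^(-a) = e^(-3.21) = 0.0404
a^s = 3.21^1 = 3.21
s! = 1
P = 0.0404 * 3.21 / 1
P = 0.1295

0.1295


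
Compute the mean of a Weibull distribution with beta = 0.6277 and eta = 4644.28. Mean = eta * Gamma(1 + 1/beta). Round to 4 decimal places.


beta = 0.6277, eta = 4644.28
1/beta = 1.5931
1 + 1/beta = 2.5931
Gamma(2.5931) = 1.4223
Mean = 4644.28 * 1.4223
Mean = 6605.4192

6605.4192


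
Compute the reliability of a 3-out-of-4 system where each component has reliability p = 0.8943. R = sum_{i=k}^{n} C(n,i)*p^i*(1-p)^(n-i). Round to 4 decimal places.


k = 3, n = 4, p = 0.8943
i=3: C(4,3)=4 * 0.8943^3 * 0.1057^1 = 0.3024
i=4: C(4,4)=1 * 0.8943^4 * 0.1057^0 = 0.6396
R = sum of terms = 0.942

0.942


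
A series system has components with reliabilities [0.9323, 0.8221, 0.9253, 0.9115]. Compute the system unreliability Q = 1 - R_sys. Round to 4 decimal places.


Components: [0.9323, 0.8221, 0.9253, 0.9115]
After component 1: product = 0.9323
After component 2: product = 0.7664
After component 3: product = 0.7092
After component 4: product = 0.6464
R_sys = 0.6464
Q = 1 - 0.6464 = 0.3536

0.3536


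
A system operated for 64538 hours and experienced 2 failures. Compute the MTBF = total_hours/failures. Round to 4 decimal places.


total_hours = 64538
failures = 2
MTBF = 64538 / 2
MTBF = 32269.0

32269.0


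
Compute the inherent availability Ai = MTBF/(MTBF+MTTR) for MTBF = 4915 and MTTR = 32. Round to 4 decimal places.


MTBF = 4915
MTTR = 32
MTBF + MTTR = 4947
Ai = 4915 / 4947
Ai = 0.9935

0.9935


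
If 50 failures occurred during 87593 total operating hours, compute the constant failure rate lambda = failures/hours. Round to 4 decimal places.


failures = 50
total_hours = 87593
lambda = 50 / 87593
lambda = 0.0006

0.0006


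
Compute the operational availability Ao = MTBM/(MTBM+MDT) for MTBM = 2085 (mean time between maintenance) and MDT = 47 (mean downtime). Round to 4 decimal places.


MTBM = 2085
MDT = 47
MTBM + MDT = 2132
Ao = 2085 / 2132
Ao = 0.978

0.978


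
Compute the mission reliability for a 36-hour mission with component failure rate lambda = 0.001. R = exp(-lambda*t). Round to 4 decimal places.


lambda = 0.001
mission_time = 36
lambda * t = 0.001 * 36 = 0.036
R = exp(-0.036)
R = 0.9646

0.9646


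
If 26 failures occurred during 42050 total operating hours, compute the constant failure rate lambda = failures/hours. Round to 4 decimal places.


failures = 26
total_hours = 42050
lambda = 26 / 42050
lambda = 0.0006

0.0006
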